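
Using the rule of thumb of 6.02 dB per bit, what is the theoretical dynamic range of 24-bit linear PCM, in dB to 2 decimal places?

144.48 dB

24 × 6.02 = 144.48 dB.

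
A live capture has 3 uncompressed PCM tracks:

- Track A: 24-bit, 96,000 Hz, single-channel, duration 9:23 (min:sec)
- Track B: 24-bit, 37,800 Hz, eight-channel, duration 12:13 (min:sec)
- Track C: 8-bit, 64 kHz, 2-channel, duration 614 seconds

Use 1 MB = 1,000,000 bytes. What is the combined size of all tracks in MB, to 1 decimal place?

Track A: 9:23 (min:sec) = 563 s; 96,000 × 563 × 3 × 1 = 162,144,000 bytes.
Track B: 12:13 (min:sec) = 733 s; 37,800 × 733 × 3 × 8 = 664,977,600 bytes.
Track C: 64,000 × 614 × 1 × 2 = 78,592,000 bytes.
Total = 905,713,600 bytes = 905.7 MB.

905.7 MB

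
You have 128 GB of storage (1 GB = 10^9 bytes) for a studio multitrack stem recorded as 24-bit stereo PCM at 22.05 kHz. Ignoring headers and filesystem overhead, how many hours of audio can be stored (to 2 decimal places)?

268.75 hours

Uncompressed byte rate = 22,050 × 3 × 2 = 132,300 bytes/s.
Capacity = 128 × 1,000,000,000 = 128,000,000,000 bytes.
128,000,000,000 / 132,300 ≈ 967498.11 s → 268.75 hours.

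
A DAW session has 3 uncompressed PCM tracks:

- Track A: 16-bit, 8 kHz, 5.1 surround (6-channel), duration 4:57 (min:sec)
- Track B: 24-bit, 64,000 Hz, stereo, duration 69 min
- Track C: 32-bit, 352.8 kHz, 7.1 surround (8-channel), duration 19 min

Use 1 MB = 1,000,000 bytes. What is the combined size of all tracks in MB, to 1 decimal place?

Track A: 4:57 (min:sec) = 297 s; 8,000 × 297 × 2 × 6 = 28,512,000 bytes.
Track B: 69 min = 4,140 s; 64,000 × 4,140 × 3 × 2 = 1,589,760,000 bytes.
Track C: 19 min = 1,140 s; 352,800 × 1,140 × 4 × 8 = 12,870,144,000 bytes.
Total = 14,488,416,000 bytes = 14488.4 MB.

14488.4 MB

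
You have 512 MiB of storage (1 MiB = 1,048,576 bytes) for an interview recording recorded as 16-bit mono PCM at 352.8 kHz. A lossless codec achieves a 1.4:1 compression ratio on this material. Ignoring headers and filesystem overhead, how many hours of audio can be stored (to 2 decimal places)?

0.30 hours

Uncompressed byte rate = 352,800 × 2 × 1 = 705,600 bytes/s.
After 1.4:1 compression, effective rate ≈ 504000 bytes/s.
Capacity = 512 × 1,048,576 = 536,870,912 bytes.
536,870,912 / effective rate ≈ 1065.22 s → 0.30 hours.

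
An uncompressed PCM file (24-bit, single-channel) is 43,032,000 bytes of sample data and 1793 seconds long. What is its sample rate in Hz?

8,000 Hz

Bytes = sample_rate × seconds × bytes_per_sample × channels.
sample_rate = 43,032,000 / (1,793 × 3 × 1) = 43,032,000 / 5,379 = 8,000 Hz.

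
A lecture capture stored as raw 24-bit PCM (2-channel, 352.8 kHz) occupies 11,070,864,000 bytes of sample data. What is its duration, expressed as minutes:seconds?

Byte rate = 352,800 × 3 × 2 = 2,116,800 bytes/s.
Duration = 11,070,864,000 / 2,116,800 = 5,230 s.
5,230 s = 87:10.

87:10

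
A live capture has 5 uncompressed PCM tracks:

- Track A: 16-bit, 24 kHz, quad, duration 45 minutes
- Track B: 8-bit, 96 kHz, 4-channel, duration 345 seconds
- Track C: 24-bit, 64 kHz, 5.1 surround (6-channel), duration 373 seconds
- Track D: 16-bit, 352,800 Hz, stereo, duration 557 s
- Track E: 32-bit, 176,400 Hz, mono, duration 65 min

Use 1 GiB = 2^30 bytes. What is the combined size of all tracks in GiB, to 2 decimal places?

Track A: 45 minutes = 2,700 s; 24,000 × 2,700 × 2 × 4 = 518,400,000 bytes.
Track B: 96,000 × 345 × 1 × 4 = 132,480,000 bytes.
Track C: 64,000 × 373 × 3 × 6 = 429,696,000 bytes.
Track D: 352,800 × 557 × 2 × 2 = 786,038,400 bytes.
Track E: 65 min = 3,900 s; 176,400 × 3,900 × 4 × 1 = 2,751,840,000 bytes.
Total = 4,618,454,400 bytes = 4.30 GiB.

4.30 GiB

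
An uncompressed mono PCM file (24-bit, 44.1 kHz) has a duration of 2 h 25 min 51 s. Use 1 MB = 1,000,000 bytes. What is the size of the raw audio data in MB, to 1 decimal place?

1157.8 MB

Duration = 2 h 25 min 51 s = 8,751 s.
Bytes = 44,100 samples/s × 8,751 s × 3 bytes/sample × 1 ch = 1,157,757,300 bytes.
1,157,757,300 / 1,000,000 = 1157.8 MB.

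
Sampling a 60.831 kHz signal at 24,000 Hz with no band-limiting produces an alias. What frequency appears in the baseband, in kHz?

11.169 kHz

Nyquist = 24,000/2 = 12,000 Hz; 60,831 Hz exceeds it.
Alias = |60,831 − 3×24,000| = |60,831 − 72,000| = 11,169 Hz = 11.169 kHz.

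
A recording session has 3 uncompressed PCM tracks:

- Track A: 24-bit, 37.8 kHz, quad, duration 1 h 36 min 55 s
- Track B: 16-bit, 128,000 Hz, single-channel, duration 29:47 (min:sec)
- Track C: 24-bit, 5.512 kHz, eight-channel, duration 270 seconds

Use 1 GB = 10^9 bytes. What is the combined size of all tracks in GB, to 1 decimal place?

3.1 GB

Track A: 1 h 36 min 55 s = 5,815 s; 37,800 × 5,815 × 3 × 4 = 2,637,684,000 bytes.
Track B: 29:47 (min:sec) = 1,787 s; 128,000 × 1,787 × 2 × 1 = 457,472,000 bytes.
Track C: 5,512 × 270 × 3 × 8 = 35,717,760 bytes.
Total = 3,130,873,760 bytes = 3.1 GB.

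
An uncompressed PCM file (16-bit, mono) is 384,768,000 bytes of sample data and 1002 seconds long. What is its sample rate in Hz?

Bytes = sample_rate × seconds × bytes_per_sample × channels.
sample_rate = 384,768,000 / (1,002 × 2 × 1) = 384,768,000 / 2,004 = 192,000 Hz.

192,000 Hz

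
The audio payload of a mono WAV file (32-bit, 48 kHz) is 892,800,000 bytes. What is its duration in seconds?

4,650 seconds

Byte rate = 48,000 × 4 × 1 = 192,000 bytes/s.
Duration = 892,800,000 / 192,000 = 4,650 s.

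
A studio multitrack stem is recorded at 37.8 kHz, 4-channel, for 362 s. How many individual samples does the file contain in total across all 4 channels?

37,800 × 362 s × 4 ch = 54,734,400 samples.

54,734,400 samples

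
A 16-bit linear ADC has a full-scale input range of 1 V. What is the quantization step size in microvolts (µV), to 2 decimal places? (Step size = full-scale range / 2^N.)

15.26 µV

1 V / 2^16 = 1 / 65,536 V = 15.26 µV.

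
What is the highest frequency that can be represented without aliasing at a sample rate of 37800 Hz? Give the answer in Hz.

Nyquist frequency = sample rate / 2 = 37,800 / 2 = 18,900 Hz.

18,900 Hz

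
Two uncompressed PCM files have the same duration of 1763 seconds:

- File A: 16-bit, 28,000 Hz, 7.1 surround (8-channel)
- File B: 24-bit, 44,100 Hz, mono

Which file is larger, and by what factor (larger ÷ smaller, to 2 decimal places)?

File A, by a factor of 3.39

File A: 28,000 × 2 × 8 = 448,000 bytes/s.
File B: 44,100 × 3 × 1 = 132,300 bytes/s.
File A is larger; ratio = 789,824,000 / 233,244,900 = 3.39.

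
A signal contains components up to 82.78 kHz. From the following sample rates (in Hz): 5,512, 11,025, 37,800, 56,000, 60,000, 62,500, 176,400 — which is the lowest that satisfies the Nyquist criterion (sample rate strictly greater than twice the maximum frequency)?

176,400 Hz

Need sample rate > 2 × 82,780 = 165,560 Hz.
Lowest listed rate above 165,560 Hz is 176,400 Hz.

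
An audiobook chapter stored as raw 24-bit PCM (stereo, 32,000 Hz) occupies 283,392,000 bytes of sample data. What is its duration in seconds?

1,476 seconds

Byte rate = 32,000 × 3 × 2 = 192,000 bytes/s.
Duration = 283,392,000 / 192,000 = 1,476 s.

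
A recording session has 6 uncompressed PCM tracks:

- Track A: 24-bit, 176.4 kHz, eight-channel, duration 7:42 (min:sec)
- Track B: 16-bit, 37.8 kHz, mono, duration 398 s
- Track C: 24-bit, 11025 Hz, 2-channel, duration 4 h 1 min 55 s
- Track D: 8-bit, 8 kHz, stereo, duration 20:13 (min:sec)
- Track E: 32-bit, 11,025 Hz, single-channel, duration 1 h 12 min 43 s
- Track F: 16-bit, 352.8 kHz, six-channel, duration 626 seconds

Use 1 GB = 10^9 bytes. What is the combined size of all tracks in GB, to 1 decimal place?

5.8 GB

Track A: 7:42 (min:sec) = 462 s; 176,400 × 462 × 3 × 8 = 1,955,923,200 bytes.
Track B: 37,800 × 398 × 2 × 1 = 30,088,800 bytes.
Track C: 4 h 1 min 55 s = 14,515 s; 11,025 × 14,515 × 3 × 2 = 960,167,250 bytes.
Track D: 20:13 (min:sec) = 1,213 s; 8,000 × 1,213 × 1 × 2 = 19,408,000 bytes.
Track E: 1 h 12 min 43 s = 4,363 s; 11,025 × 4,363 × 4 × 1 = 192,408,300 bytes.
Track F: 352,800 × 626 × 2 × 6 = 2,650,233,600 bytes.
Total = 5,808,229,150 bytes = 5.8 GB.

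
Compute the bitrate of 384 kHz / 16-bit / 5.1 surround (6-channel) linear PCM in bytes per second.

Bit rate = 384,000 × 16 × 6 = 36,864,000 bits/s.
36,864,000 / 8 = 4,608,000 bytes/s.

4,608,000 bytes/s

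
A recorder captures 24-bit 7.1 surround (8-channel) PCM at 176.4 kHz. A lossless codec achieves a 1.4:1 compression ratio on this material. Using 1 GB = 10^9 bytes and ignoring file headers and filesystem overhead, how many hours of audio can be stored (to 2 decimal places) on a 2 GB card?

Uncompressed byte rate = 176,400 × 3 × 8 = 4,233,600 bytes/s.
After 1.4:1 compression, effective rate ≈ 3024000 bytes/s.
Capacity = 2 × 1,000,000,000 = 2,000,000,000 bytes.
2,000,000,000 / effective rate ≈ 661.38 s → 0.18 hours.

0.18 hours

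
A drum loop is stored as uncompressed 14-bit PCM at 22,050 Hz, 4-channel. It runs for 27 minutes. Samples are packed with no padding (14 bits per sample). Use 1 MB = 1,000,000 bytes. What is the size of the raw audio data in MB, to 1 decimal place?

Duration = 27 minutes = 1,620 s.
Bits = 22,050 × 1,620 × 14 × 4 = 2,000,376,000 bits = 250,047,000 bytes.
250,047,000 / 1,000,000 = 250.0 MB.

250.0 MB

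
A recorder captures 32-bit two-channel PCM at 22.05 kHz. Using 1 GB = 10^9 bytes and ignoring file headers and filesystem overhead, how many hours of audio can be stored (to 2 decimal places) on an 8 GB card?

Uncompressed byte rate = 22,050 × 4 × 2 = 176,400 bytes/s.
Capacity = 8 × 1,000,000,000 = 8,000,000,000 bytes.
8,000,000,000 / 176,400 ≈ 45351.47 s → 12.60 hours.

12.60 hours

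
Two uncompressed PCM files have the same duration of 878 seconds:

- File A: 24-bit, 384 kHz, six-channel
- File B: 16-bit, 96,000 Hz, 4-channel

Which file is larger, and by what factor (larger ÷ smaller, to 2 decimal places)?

File A: 384,000 × 3 × 6 = 6,912,000 bytes/s.
File B: 96,000 × 2 × 4 = 768,000 bytes/s.
File A is larger; ratio = 6,068,736,000 / 674,304,000 = 9.00.

File A, by a factor of 9.00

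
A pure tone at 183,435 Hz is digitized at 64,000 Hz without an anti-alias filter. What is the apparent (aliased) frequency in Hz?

Nyquist = 64,000/2 = 32,000 Hz; 183,435 Hz exceeds it.
Alias = |183,435 − 3×64,000| = |183,435 − 192,000| = 8,565 Hz.

8,565 Hz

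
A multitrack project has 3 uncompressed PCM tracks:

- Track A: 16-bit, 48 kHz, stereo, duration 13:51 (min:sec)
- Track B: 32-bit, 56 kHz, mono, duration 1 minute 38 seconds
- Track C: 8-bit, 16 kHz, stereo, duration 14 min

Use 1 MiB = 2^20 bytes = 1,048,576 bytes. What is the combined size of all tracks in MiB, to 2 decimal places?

198.73 MiB

Track A: 13:51 (min:sec) = 831 s; 48,000 × 831 × 2 × 2 = 159,552,000 bytes.
Track B: 1 minute 38 seconds = 98 s; 56,000 × 98 × 4 × 1 = 21,952,000 bytes.
Track C: 14 min = 840 s; 16,000 × 840 × 1 × 2 = 26,880,000 bytes.
Total = 208,384,000 bytes = 198.73 MiB.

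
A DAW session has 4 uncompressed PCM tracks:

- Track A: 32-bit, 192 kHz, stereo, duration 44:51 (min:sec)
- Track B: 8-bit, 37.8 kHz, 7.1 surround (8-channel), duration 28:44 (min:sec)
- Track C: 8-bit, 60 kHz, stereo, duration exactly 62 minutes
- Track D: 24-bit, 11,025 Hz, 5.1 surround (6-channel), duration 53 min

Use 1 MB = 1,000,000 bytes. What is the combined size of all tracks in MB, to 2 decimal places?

5732.18 MB

Track A: 44:51 (min:sec) = 2,691 s; 192,000 × 2,691 × 4 × 2 = 4,133,376,000 bytes.
Track B: 28:44 (min:sec) = 1,724 s; 37,800 × 1,724 × 1 × 8 = 521,337,600 bytes.
Track C: exactly 62 minutes = 3,720 s; 60,000 × 3,720 × 1 × 2 = 446,400,000 bytes.
Track D: 53 min = 3,180 s; 11,025 × 3,180 × 3 × 6 = 631,071,000 bytes.
Total = 5,732,184,600 bytes = 5732.18 MB.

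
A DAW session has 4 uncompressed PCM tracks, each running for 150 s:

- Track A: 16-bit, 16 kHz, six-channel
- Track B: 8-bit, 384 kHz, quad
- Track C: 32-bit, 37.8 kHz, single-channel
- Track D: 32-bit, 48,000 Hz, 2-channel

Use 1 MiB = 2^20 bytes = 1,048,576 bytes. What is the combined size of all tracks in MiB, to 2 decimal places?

Track A: 16,000 × 150 × 2 × 6 = 28,800,000 bytes.
Track B: 384,000 × 150 × 1 × 4 = 230,400,000 bytes.
Track C: 37,800 × 150 × 4 × 1 = 22,680,000 bytes.
Track D: 48,000 × 150 × 4 × 2 = 57,600,000 bytes.
Total = 339,480,000 bytes = 323.75 MiB.

323.75 MiB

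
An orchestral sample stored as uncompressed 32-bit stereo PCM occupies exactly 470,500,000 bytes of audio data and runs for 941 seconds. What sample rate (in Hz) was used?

62,500 Hz

Bytes = sample_rate × seconds × bytes_per_sample × channels.
sample_rate = 470,500,000 / (941 × 4 × 2) = 470,500,000 / 7,528 = 62,500 Hz.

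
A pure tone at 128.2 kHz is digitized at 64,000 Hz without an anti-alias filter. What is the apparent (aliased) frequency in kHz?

Nyquist = 64,000/2 = 32,000 Hz; 128,200 Hz exceeds it.
Alias = |128,200 − 2×64,000| = |128,200 − 128,000| = 200 Hz = 0.2 kHz.

0.2 kHz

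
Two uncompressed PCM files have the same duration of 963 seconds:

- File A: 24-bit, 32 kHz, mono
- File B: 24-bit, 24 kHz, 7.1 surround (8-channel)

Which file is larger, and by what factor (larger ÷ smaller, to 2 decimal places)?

File B, by a factor of 6.00

File A: 32,000 × 3 × 1 = 96,000 bytes/s.
File B: 24,000 × 3 × 8 = 576,000 bytes/s.
File B is larger; ratio = 554,688,000 / 92,448,000 = 6.00.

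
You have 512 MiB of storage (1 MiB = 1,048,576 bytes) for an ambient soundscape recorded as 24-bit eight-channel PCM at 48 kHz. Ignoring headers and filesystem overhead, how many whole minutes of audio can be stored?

Uncompressed byte rate = 48,000 × 3 × 8 = 1,152,000 bytes/s.
Capacity = 512 × 1,048,576 = 536,870,912 bytes.
536,870,912 / 1,152,000 ≈ 466.03 s → 7 minutes.

7 minutes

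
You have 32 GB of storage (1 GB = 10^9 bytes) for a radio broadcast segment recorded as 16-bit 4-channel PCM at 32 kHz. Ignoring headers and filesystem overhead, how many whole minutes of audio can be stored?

2,083 minutes

Uncompressed byte rate = 32,000 × 2 × 4 = 256,000 bytes/s.
Capacity = 32 × 1,000,000,000 = 32,000,000,000 bytes.
32,000,000,000 / 256,000 ≈ 125000 s → 2,083 minutes.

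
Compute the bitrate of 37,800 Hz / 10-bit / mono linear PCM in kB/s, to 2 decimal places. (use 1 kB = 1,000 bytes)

47.25 kB/s

Bit rate = 37,800 × 10 × 1 = 378,000 bits/s.
378,000 / 8 = 47,250 B/s = 47.25 kB/s.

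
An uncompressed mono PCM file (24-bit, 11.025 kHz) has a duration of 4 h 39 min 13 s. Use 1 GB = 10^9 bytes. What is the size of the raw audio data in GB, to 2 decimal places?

0.55 GB

Duration = 4 h 39 min 13 s = 16,753 s.
Bytes = 11,025 samples/s × 16,753 s × 3 bytes/sample × 1 ch = 554,105,475 bytes.
554,105,475 / 1,000,000,000 = 0.55 GB.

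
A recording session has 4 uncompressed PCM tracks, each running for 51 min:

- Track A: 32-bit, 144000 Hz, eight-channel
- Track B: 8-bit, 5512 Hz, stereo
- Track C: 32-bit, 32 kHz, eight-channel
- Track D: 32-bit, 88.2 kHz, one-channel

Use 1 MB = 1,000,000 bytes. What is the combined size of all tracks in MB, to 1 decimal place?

51 min = 3,060 s.
Track A: 144,000 × 3,060 × 4 × 8 = 14,100,480,000 bytes.
Track B: 5,512 × 3,060 × 1 × 2 = 33,733,440 bytes.
Track C: 32,000 × 3,060 × 4 × 8 = 3,133,440,000 bytes.
Track D: 88,200 × 3,060 × 4 × 1 = 1,079,568,000 bytes.
Total = 18,347,221,440 bytes = 18347.2 MB.

18347.2 MB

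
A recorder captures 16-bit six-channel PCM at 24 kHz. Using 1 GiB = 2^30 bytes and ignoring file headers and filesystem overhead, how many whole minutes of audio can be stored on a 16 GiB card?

Uncompressed byte rate = 24,000 × 2 × 6 = 288,000 bytes/s.
Capacity = 16 × 1,073,741,824 = 17,179,869,184 bytes.
17,179,869,184 / 288,000 ≈ 59652.32 s → 994 minutes.

994 minutes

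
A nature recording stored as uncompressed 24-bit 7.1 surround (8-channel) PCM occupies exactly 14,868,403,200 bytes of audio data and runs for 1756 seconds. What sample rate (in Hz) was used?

Bytes = sample_rate × seconds × bytes_per_sample × channels.
sample_rate = 14,868,403,200 / (1,756 × 3 × 8) = 14,868,403,200 / 42,144 = 352,800 Hz.

352,800 Hz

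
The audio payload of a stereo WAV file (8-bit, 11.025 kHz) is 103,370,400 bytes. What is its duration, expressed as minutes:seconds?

Byte rate = 11,025 × 1 × 2 = 22,050 bytes/s.
Duration = 103,370,400 / 22,050 = 4,688 s.
4,688 s = 78:08.

78:08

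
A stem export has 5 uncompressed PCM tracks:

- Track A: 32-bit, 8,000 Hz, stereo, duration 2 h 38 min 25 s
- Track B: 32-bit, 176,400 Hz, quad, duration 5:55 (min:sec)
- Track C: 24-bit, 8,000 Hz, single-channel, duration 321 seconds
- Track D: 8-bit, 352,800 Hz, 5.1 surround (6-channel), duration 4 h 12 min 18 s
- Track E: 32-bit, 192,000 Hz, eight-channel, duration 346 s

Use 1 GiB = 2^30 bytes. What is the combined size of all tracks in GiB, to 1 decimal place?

33.3 GiB

Track A: 2 h 38 min 25 s = 9,505 s; 8,000 × 9,505 × 4 × 2 = 608,320,000 bytes.
Track B: 5:55 (min:sec) = 355 s; 176,400 × 355 × 4 × 4 = 1,001,952,000 bytes.
Track C: 8,000 × 321 × 3 × 1 = 7,704,000 bytes.
Track D: 4 h 12 min 18 s = 15,138 s; 352,800 × 15,138 × 1 × 6 = 32,044,118,400 bytes.
Track E: 192,000 × 346 × 4 × 8 = 2,125,824,000 bytes.
Total = 35,787,918,400 bytes = 33.3 GiB.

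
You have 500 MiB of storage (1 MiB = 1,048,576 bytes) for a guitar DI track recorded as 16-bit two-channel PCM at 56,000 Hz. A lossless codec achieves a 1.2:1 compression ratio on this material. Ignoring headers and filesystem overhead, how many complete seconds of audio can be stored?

Uncompressed byte rate = 56,000 × 2 × 2 = 224,000 bytes/s.
After 1.2:1 compression, effective rate ≈ 186666.67 bytes/s.
Capacity = 500 × 1,048,576 = 524,288,000 bytes.
524,288,000 / effective rate ≈ 2808.69 s → 2,808 seconds.

2,808 seconds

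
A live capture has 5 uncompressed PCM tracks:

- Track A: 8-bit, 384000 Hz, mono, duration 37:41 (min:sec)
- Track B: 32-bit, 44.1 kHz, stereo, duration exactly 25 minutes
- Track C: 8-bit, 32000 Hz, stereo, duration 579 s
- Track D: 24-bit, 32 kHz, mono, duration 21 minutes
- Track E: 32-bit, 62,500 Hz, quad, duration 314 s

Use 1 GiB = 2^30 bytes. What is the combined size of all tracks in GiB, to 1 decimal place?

1.7 GiB

Track A: 37:41 (min:sec) = 2,261 s; 384,000 × 2,261 × 1 × 1 = 868,224,000 bytes.
Track B: exactly 25 minutes = 1,500 s; 44,100 × 1,500 × 4 × 2 = 529,200,000 bytes.
Track C: 32,000 × 579 × 1 × 2 = 37,056,000 bytes.
Track D: 21 minutes = 1,260 s; 32,000 × 1,260 × 3 × 1 = 120,960,000 bytes.
Track E: 62,500 × 314 × 4 × 4 = 314,000,000 bytes.
Total = 1,869,440,000 bytes = 1.7 GiB.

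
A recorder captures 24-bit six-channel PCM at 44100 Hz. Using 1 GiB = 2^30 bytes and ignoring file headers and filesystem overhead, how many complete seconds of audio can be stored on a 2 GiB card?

2,705 seconds

Uncompressed byte rate = 44,100 × 3 × 6 = 793,800 bytes/s.
Capacity = 2 × 1,073,741,824 = 2,147,483,648 bytes.
2,147,483,648 / 793,800 ≈ 2705.32 s → 2,705 seconds.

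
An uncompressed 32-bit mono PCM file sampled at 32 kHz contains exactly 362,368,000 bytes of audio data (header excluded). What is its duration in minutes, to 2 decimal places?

Byte rate = 32,000 × 4 × 1 = 128,000 bytes/s.
Duration = 362,368,000 / 128,000 = 2,831 s.
2,831 s / 60 = 47.18 minutes.

47.18 minutes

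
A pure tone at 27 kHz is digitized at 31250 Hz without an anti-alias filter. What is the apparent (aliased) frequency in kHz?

Nyquist = 31,250/2 = 15,625 Hz; 27,000 Hz exceeds it.
Alias = |27,000 − 1×31,250| = |27,000 − 31,250| = 4,250 Hz = 4.25 kHz.

4.25 kHz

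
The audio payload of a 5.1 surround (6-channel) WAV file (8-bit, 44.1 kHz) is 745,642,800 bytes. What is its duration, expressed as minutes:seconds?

Byte rate = 44,100 × 1 × 6 = 264,600 bytes/s.
Duration = 745,642,800 / 264,600 = 2,818 s.
2,818 s = 46:58.

46:58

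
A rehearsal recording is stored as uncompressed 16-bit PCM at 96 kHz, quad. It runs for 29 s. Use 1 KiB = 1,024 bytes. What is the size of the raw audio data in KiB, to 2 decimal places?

Bytes = 96,000 samples/s × 29 s × 2 bytes/sample × 4 ch = 22,272,000 bytes.
22,272,000 / 1,024 = 21750.00 KiB.

21750.00 KiB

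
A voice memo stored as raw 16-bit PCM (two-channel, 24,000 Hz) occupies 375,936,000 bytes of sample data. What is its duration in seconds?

3,916 seconds

Byte rate = 24,000 × 2 × 2 = 96,000 bytes/s.
Duration = 375,936,000 / 96,000 = 3,916 s.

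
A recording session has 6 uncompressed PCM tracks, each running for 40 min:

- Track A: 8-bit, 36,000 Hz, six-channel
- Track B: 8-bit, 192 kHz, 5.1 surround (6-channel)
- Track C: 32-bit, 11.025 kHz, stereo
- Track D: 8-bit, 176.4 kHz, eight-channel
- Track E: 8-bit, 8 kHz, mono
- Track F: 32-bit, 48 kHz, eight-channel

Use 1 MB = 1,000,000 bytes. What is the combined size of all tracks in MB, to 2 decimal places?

10587.36 MB

40 min = 2,400 s.
Track A: 36,000 × 2,400 × 1 × 6 = 518,400,000 bytes.
Track B: 192,000 × 2,400 × 1 × 6 = 2,764,800,000 bytes.
Track C: 11,025 × 2,400 × 4 × 2 = 211,680,000 bytes.
Track D: 176,400 × 2,400 × 1 × 8 = 3,386,880,000 bytes.
Track E: 8,000 × 2,400 × 1 × 1 = 19,200,000 bytes.
Track F: 48,000 × 2,400 × 4 × 8 = 3,686,400,000 bytes.
Total = 10,587,360,000 bytes = 10587.36 MB.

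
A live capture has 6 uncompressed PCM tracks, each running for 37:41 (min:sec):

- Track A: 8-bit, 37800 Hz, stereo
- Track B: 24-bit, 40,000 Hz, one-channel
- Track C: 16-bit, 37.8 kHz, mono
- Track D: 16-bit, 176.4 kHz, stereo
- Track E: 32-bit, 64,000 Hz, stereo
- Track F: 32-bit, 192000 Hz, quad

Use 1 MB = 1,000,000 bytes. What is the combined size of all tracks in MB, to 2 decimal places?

10311.97 MB

37:41 (min:sec) = 2,261 s.
Track A: 37,800 × 2,261 × 1 × 2 = 170,931,600 bytes.
Track B: 40,000 × 2,261 × 3 × 1 = 271,320,000 bytes.
Track C: 37,800 × 2,261 × 2 × 1 = 170,931,600 bytes.
Track D: 176,400 × 2,261 × 2 × 2 = 1,595,361,600 bytes.
Track E: 64,000 × 2,261 × 4 × 2 = 1,157,632,000 bytes.
Track F: 192,000 × 2,261 × 4 × 4 = 6,945,792,000 bytes.
Total = 10,311,968,800 bytes = 10311.97 MB.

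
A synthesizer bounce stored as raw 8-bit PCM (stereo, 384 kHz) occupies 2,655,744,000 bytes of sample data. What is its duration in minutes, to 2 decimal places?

57.63 minutes

Byte rate = 384,000 × 1 × 2 = 768,000 bytes/s.
Duration = 2,655,744,000 / 768,000 = 3,458 s.
3,458 s / 60 = 57.63 minutes.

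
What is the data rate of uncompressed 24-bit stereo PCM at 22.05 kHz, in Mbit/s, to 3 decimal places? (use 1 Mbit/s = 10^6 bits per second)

Bit rate = 22,050 × 24 × 2 = 1,058,400 bits/s.
= 1.058 Mbit/s.

1.058 Mbit/s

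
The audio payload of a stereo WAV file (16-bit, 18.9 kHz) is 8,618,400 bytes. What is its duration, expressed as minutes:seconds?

Byte rate = 18,900 × 2 × 2 = 75,600 bytes/s.
Duration = 8,618,400 / 75,600 = 114 s.
114 s = 1:54.

1:54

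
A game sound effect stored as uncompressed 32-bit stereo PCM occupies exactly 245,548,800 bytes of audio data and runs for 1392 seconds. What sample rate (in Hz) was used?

22,050 Hz

Bytes = sample_rate × seconds × bytes_per_sample × channels.
sample_rate = 245,548,800 / (1,392 × 4 × 2) = 245,548,800 / 11,136 = 22,050 Hz.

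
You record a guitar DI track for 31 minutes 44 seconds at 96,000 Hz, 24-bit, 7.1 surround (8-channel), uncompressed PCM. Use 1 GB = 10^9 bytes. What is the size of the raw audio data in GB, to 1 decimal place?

4.4 GB

Duration = 31 minutes 44 seconds = 1,904 s.
Bytes = 96,000 samples/s × 1,904 s × 3 bytes/sample × 8 ch = 4,386,816,000 bytes.
4,386,816,000 / 1,000,000,000 = 4.4 GB.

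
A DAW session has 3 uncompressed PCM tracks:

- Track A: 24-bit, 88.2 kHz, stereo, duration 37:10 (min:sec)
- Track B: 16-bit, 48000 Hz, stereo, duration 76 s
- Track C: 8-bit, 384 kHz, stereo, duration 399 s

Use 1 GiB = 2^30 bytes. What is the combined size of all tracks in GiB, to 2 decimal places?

1.40 GiB

Track A: 37:10 (min:sec) = 2,230 s; 88,200 × 2,230 × 3 × 2 = 1,180,116,000 bytes.
Track B: 48,000 × 76 × 2 × 2 = 14,592,000 bytes.
Track C: 384,000 × 399 × 1 × 2 = 306,432,000 bytes.
Total = 1,501,140,000 bytes = 1.40 GiB.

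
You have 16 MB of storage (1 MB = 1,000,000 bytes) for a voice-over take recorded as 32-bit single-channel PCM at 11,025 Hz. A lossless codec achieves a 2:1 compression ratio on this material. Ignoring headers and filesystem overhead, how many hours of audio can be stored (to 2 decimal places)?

Uncompressed byte rate = 11,025 × 4 × 1 = 44,100 bytes/s.
After 2:1 compression, effective rate ≈ 22050 bytes/s.
Capacity = 16 × 1,000,000 = 16,000,000 bytes.
16,000,000 / effective rate ≈ 725.62 s → 0.20 hours.

0.20 hours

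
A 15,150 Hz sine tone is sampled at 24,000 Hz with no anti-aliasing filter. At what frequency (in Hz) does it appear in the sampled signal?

Nyquist = 24,000/2 = 12,000 Hz; 15,150 Hz exceeds it.
Alias = |15,150 − 1×24,000| = |15,150 − 24,000| = 8,850 Hz.

8,850 Hz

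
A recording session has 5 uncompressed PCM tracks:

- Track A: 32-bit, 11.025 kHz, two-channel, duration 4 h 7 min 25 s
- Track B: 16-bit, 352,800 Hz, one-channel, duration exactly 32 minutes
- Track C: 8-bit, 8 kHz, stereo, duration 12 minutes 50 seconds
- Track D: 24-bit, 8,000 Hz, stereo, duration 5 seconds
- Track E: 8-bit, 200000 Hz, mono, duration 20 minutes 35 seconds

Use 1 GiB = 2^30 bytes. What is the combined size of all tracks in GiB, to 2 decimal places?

Track A: 4 h 7 min 25 s = 14,845 s; 11,025 × 14,845 × 4 × 2 = 1,309,329,000 bytes.
Track B: exactly 32 minutes = 1,920 s; 352,800 × 1,920 × 2 × 1 = 1,354,752,000 bytes.
Track C: 12 minutes 50 seconds = 770 s; 8,000 × 770 × 1 × 2 = 12,320,000 bytes.
Track D: 8,000 × 5 × 3 × 2 = 240,000 bytes.
Track E: 20 minutes 35 seconds = 1,235 s; 200,000 × 1,235 × 1 × 1 = 247,000,000 bytes.
Total = 2,923,641,000 bytes = 2.72 GiB.

2.72 GiB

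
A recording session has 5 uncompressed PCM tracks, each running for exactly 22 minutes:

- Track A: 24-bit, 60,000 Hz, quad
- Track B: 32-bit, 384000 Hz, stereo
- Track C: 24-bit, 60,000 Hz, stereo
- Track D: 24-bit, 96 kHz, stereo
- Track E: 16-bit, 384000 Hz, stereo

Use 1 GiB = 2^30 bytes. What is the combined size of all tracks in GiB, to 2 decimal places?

exactly 22 minutes = 1,320 s.
Track A: 60,000 × 1,320 × 3 × 4 = 950,400,000 bytes.
Track B: 384,000 × 1,320 × 4 × 2 = 4,055,040,000 bytes.
Track C: 60,000 × 1,320 × 3 × 2 = 475,200,000 bytes.
Track D: 96,000 × 1,320 × 3 × 2 = 760,320,000 bytes.
Track E: 384,000 × 1,320 × 2 × 2 = 2,027,520,000 bytes.
Total = 8,268,480,000 bytes = 7.70 GiB.

7.70 GiB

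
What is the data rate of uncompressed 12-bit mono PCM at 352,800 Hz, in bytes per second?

Bit rate = 352,800 × 12 × 1 = 4,233,600 bits/s.
4,233,600 / 8 = 529,200 bytes/s.

529,200 bytes/s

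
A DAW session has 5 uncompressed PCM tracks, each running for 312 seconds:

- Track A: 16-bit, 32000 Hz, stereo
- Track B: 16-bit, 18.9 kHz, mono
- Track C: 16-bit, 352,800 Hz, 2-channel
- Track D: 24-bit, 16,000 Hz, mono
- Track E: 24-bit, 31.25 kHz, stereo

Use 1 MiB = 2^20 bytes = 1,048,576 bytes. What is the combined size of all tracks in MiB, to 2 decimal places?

Track A: 32,000 × 312 × 2 × 2 = 39,936,000 bytes.
Track B: 18,900 × 312 × 2 × 1 = 11,793,600 bytes.
Track C: 352,800 × 312 × 2 × 2 = 440,294,400 bytes.
Track D: 16,000 × 312 × 3 × 1 = 14,976,000 bytes.
Track E: 31,250 × 312 × 3 × 2 = 58,500,000 bytes.
Total = 565,500,000 bytes = 539.30 MiB.

539.30 MiB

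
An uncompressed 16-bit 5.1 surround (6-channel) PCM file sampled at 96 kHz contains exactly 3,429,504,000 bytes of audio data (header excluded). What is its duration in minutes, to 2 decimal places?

49.62 minutes

Byte rate = 96,000 × 2 × 6 = 1,152,000 bytes/s.
Duration = 3,429,504,000 / 1,152,000 = 2,977 s.
2,977 s / 60 = 49.62 minutes.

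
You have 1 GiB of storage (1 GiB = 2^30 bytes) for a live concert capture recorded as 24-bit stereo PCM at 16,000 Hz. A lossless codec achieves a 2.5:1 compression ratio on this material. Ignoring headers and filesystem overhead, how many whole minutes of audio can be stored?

Uncompressed byte rate = 16,000 × 3 × 2 = 96,000 bytes/s.
After 2.5:1 compression, effective rate ≈ 38400 bytes/s.
Capacity = 1 × 1,073,741,824 = 1,073,741,824 bytes.
1,073,741,824 / effective rate ≈ 27962.03 s → 466 minutes.

466 minutes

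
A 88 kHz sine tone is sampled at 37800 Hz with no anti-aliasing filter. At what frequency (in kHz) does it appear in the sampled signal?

Nyquist = 37,800/2 = 18,900 Hz; 88,000 Hz exceeds it.
Alias = |88,000 − 2×37,800| = |88,000 − 75,600| = 12,400 Hz = 12.4 kHz.

12.4 kHz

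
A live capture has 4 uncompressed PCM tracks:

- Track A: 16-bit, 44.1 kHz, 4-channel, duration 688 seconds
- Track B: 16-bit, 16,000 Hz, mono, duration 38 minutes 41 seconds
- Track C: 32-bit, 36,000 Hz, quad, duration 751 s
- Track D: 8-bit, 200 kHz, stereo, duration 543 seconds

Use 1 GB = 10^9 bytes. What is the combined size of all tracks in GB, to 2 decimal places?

Track A: 44,100 × 688 × 2 × 4 = 242,726,400 bytes.
Track B: 38 minutes 41 seconds = 2,321 s; 16,000 × 2,321 × 2 × 1 = 74,272,000 bytes.
Track C: 36,000 × 751 × 4 × 4 = 432,576,000 bytes.
Track D: 200,000 × 543 × 1 × 2 = 217,200,000 bytes.
Total = 966,774,400 bytes = 0.97 GB.

0.97 GB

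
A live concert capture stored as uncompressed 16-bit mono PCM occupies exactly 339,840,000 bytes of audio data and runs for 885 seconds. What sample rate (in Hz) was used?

192,000 Hz

Bytes = sample_rate × seconds × bytes_per_sample × channels.
sample_rate = 339,840,000 / (885 × 2 × 1) = 339,840,000 / 1,770 = 192,000 Hz.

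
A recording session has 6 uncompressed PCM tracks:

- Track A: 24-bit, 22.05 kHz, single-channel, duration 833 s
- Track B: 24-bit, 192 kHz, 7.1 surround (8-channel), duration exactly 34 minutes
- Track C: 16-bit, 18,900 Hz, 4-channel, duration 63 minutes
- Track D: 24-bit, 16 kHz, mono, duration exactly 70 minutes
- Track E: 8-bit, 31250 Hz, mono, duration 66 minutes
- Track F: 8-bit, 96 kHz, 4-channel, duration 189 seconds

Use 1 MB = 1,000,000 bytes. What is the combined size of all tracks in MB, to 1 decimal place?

10424.9 MB

Track A: 22,050 × 833 × 3 × 1 = 55,102,950 bytes.
Track B: exactly 34 minutes = 2,040 s; 192,000 × 2,040 × 3 × 8 = 9,400,320,000 bytes.
Track C: 63 minutes = 3,780 s; 18,900 × 3,780 × 2 × 4 = 571,536,000 bytes.
Track D: exactly 70 minutes = 4,200 s; 16,000 × 4,200 × 3 × 1 = 201,600,000 bytes.
Track E: 66 minutes = 3,960 s; 31,250 × 3,960 × 1 × 1 = 123,750,000 bytes.
Track F: 96,000 × 189 × 1 × 4 = 72,576,000 bytes.
Total = 10,424,884,950 bytes = 10424.9 MB.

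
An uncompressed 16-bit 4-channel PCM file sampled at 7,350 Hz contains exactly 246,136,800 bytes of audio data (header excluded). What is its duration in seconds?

4,186 seconds

Byte rate = 7,350 × 2 × 4 = 58,800 bytes/s.
Duration = 246,136,800 / 58,800 = 4,186 s.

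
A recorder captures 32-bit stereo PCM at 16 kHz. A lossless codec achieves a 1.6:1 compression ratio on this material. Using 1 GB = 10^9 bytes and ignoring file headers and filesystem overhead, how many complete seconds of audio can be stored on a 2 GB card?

Uncompressed byte rate = 16,000 × 4 × 2 = 128,000 bytes/s.
After 1.6:1 compression, effective rate ≈ 80000 bytes/s.
Capacity = 2 × 1,000,000,000 = 2,000,000,000 bytes.
2,000,000,000 / effective rate ≈ 25000 s → 25,000 seconds.

25,000 seconds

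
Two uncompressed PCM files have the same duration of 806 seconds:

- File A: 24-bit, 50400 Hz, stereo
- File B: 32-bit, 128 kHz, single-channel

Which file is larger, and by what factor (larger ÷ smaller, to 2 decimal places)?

File A: 50,400 × 3 × 2 = 302,400 bytes/s.
File B: 128,000 × 4 × 1 = 512,000 bytes/s.
File B is larger; ratio = 412,672,000 / 243,734,400 = 1.69.

File B, by a factor of 1.69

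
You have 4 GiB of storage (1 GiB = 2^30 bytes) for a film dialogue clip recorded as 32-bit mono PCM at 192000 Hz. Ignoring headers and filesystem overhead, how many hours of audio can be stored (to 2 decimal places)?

1.55 hours

Uncompressed byte rate = 192,000 × 4 × 1 = 768,000 bytes/s.
Capacity = 4 × 1,073,741,824 = 4,294,967,296 bytes.
4,294,967,296 / 768,000 ≈ 5592.41 s → 1.55 hours.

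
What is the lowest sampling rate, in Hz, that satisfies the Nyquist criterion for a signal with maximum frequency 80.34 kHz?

Minimum sample rate = 2 × 80,340 Hz = 160,680 Hz.

160,680 Hz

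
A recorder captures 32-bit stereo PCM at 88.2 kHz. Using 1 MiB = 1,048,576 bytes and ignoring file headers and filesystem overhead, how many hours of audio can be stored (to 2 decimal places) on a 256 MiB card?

0.11 hours

Uncompressed byte rate = 88,200 × 4 × 2 = 705,600 bytes/s.
Capacity = 256 × 1,048,576 = 268,435,456 bytes.
268,435,456 / 705,600 ≈ 380.44 s → 0.11 hours.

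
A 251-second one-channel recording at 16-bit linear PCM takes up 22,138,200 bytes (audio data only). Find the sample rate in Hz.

Bytes = sample_rate × seconds × bytes_per_sample × channels.
sample_rate = 22,138,200 / (251 × 2 × 1) = 22,138,200 / 502 = 44,100 Hz.

44,100 Hz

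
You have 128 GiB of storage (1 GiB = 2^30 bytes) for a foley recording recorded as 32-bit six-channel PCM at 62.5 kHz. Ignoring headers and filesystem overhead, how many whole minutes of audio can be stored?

Uncompressed byte rate = 62,500 × 4 × 6 = 1,500,000 bytes/s.
Capacity = 128 × 1,073,741,824 = 137,438,953,472 bytes.
137,438,953,472 / 1,500,000 ≈ 91625.97 s → 1,527 minutes.

1,527 minutes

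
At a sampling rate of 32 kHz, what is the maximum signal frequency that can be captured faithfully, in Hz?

Nyquist frequency = sample rate / 2 = 32,000 / 2 = 16,000 Hz.

16,000 Hz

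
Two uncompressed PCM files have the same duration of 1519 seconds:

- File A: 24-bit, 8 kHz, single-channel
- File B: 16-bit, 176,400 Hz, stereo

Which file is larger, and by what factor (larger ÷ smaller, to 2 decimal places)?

File A: 8,000 × 3 × 1 = 24,000 bytes/s.
File B: 176,400 × 2 × 2 = 705,600 bytes/s.
File B is larger; ratio = 1,071,806,400 / 36,456,000 = 29.40.

File B, by a factor of 29.40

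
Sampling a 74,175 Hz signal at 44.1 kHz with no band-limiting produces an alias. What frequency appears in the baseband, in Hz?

14,025 Hz

Nyquist = 44,100/2 = 22,050 Hz; 74,175 Hz exceeds it.
Alias = |74,175 − 2×44,100| = |74,175 − 88,200| = 14,025 Hz.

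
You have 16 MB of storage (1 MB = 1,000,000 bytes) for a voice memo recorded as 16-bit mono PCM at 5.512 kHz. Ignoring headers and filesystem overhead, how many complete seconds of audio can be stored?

1,451 seconds

Uncompressed byte rate = 5,512 × 2 × 1 = 11,024 bytes/s.
Capacity = 16 × 1,000,000 = 16,000,000 bytes.
16,000,000 / 11,024 ≈ 1451.38 s → 1,451 seconds.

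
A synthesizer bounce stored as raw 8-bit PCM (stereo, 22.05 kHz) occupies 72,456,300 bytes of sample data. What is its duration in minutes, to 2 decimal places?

27.38 minutes

Byte rate = 22,050 × 1 × 2 = 44,100 bytes/s.
Duration = 72,456,300 / 44,100 = 1,643 s.
1,643 s / 60 = 27.38 minutes.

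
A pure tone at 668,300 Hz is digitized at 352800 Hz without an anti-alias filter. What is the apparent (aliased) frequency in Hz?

37,300 Hz

Nyquist = 352,800/2 = 176,400 Hz; 668,300 Hz exceeds it.
Alias = |668,300 − 2×352,800| = |668,300 − 705,600| = 37,300 Hz.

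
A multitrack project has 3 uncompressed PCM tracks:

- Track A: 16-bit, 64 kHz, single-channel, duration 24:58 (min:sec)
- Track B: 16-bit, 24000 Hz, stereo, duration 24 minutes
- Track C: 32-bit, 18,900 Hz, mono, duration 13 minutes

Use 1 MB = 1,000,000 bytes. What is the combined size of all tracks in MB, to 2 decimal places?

388.95 MB

Track A: 24:58 (min:sec) = 1,498 s; 64,000 × 1,498 × 2 × 1 = 191,744,000 bytes.
Track B: 24 minutes = 1,440 s; 24,000 × 1,440 × 2 × 2 = 138,240,000 bytes.
Track C: 13 minutes = 780 s; 18,900 × 780 × 4 × 1 = 58,968,000 bytes.
Total = 388,952,000 bytes = 388.95 MB.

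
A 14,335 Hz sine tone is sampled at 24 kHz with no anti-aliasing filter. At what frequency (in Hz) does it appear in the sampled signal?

Nyquist = 24,000/2 = 12,000 Hz; 14,335 Hz exceeds it.
Alias = |14,335 − 1×24,000| = |14,335 − 24,000| = 9,665 Hz.

9,665 Hz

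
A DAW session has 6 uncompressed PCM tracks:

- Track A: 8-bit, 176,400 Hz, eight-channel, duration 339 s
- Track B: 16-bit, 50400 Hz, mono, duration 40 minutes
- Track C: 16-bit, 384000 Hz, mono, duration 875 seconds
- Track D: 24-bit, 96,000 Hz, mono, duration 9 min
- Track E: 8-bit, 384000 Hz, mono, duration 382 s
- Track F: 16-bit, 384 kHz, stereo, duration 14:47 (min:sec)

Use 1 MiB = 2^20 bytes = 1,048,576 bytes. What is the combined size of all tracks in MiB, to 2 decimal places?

Track A: 176,400 × 339 × 1 × 8 = 478,396,800 bytes.
Track B: 40 minutes = 2,400 s; 50,400 × 2,400 × 2 × 1 = 241,920,000 bytes.
Track C: 384,000 × 875 × 2 × 1 = 672,000,000 bytes.
Track D: 9 min = 540 s; 96,000 × 540 × 3 × 1 = 155,520,000 bytes.
Track E: 384,000 × 382 × 1 × 1 = 146,688,000 bytes.
Track F: 14:47 (min:sec) = 887 s; 384,000 × 887 × 2 × 2 = 1,362,432,000 bytes.
Total = 3,056,956,800 bytes = 2915.34 MiB.

2915.34 MiB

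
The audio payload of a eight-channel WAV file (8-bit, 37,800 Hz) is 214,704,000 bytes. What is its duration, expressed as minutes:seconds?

11:50

Byte rate = 37,800 × 1 × 8 = 302,400 bytes/s.
Duration = 214,704,000 / 302,400 = 710 s.
710 s = 11:50.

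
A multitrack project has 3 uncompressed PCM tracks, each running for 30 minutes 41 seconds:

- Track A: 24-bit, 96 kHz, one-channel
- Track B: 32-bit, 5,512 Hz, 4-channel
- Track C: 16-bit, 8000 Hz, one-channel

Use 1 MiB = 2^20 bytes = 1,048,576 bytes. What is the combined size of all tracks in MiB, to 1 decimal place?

688.6 MiB

30 minutes 41 seconds = 1,841 s.
Track A: 96,000 × 1,841 × 3 × 1 = 530,208,000 bytes.
Track B: 5,512 × 1,841 × 4 × 4 = 162,361,472 bytes.
Track C: 8,000 × 1,841 × 2 × 1 = 29,456,000 bytes.
Total = 722,025,472 bytes = 688.6 MiB.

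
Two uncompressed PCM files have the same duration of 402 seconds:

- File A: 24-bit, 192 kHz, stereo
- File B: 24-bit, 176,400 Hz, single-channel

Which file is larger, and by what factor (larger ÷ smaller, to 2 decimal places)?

File A, by a factor of 2.18

File A: 192,000 × 3 × 2 = 1,152,000 bytes/s.
File B: 176,400 × 3 × 1 = 529,200 bytes/s.
File A is larger; ratio = 463,104,000 / 212,738,400 = 2.18.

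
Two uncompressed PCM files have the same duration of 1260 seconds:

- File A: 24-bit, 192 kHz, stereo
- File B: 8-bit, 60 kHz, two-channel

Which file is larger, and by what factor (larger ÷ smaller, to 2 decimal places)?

File A: 192,000 × 3 × 2 = 1,152,000 bytes/s.
File B: 60,000 × 1 × 2 = 120,000 bytes/s.
File A is larger; ratio = 1,451,520,000 / 151,200,000 = 9.60.

File A, by a factor of 9.60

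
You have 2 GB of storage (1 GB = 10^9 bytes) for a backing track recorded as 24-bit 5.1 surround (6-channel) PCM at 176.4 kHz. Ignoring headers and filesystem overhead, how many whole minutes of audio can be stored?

10 minutes

Uncompressed byte rate = 176,400 × 3 × 6 = 3,175,200 bytes/s.
Capacity = 2 × 1,000,000,000 = 2,000,000,000 bytes.
2,000,000,000 / 3,175,200 ≈ 629.88 s → 10 minutes.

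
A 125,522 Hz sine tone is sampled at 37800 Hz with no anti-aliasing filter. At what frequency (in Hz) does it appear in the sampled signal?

Nyquist = 37,800/2 = 18,900 Hz; 125,522 Hz exceeds it.
Alias = |125,522 − 3×37,800| = |125,522 − 113,400| = 12,122 Hz.

12,122 Hz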